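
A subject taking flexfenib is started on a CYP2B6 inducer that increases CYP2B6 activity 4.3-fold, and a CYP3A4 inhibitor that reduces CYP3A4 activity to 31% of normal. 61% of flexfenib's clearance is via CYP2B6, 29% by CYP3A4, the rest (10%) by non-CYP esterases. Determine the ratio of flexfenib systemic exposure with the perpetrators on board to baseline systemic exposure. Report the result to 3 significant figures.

The CYP2B6 pathway (61% of clearance) rises to 4.3× activity: 0.61 × 4.3 = 2.623.
The CYP3A4 pathway (29% of clearance) is reduced to 0.31× activity: 0.29 × 0.31 = 0.0899.
The remaining 10% of clearance is unaffected.
New clearance relative to baseline: 2.623 + 0.0899 + 0.1 = 2.8129.
Systemic exposure ∝ 1/CL: fold-change = 1 / 2.8129 = 0.356.

0.356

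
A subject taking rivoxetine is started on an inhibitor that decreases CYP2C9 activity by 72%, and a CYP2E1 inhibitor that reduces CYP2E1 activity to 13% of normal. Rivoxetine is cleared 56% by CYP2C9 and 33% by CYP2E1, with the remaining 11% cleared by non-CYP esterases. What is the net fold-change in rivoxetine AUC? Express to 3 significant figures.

CYP2C9: 0.56 × 0.28 = 0.1568
CYP2E1: 0.33 × 0.13 = 0.0429
Other: 0.11 (unchanged)
New clearance relative to baseline: 0.1568 + 0.0429 + 0.11 = 0.3097.
Net AUC ratio = 1 / 0.3097 = 3.23.

3.23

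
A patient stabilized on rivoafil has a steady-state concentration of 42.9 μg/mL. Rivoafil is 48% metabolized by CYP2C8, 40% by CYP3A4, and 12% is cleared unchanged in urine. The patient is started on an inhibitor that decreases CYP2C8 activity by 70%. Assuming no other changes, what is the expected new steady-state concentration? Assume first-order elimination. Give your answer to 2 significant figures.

CYP2C8: 0.48 × 0.3 = 0.144
CYP3A4: 0.4 (unchanged)
Other: 0.12 (unchanged)
New clearance relative to baseline: 0.144 + 0.4 + 0.12 = 0.664.
Steady-state concentration ∝ 1/CL, so new value = 42.9 / 0.664 = 65 μg/mL.

65 μg/mL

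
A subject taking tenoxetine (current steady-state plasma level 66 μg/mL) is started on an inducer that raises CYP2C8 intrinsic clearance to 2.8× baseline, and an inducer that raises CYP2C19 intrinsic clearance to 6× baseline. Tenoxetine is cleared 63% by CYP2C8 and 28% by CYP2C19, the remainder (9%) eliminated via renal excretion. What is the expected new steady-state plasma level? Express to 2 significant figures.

CYP2C8: 0.63 × 2.8 = 1.764
CYP2C19: 0.28 × 6 = 1.68
Other: 0.09 (unchanged)
CL_new/CL_old = 1.764 + 1.68 + 0.09 = 3.534.
Dividing the baseline by the relative clearance: 66 / 3.534 = 19 μg/mL.

19 μg/mL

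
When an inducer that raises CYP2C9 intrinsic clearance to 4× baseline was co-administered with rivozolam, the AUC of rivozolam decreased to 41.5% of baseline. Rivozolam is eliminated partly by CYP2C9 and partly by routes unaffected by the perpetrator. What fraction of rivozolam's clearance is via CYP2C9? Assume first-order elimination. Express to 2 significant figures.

0.47

CL'/CL = 1 / 0.415 = 2.41
4·fm + (1 − fm) = 2.41
fm = (2.41 − 1) / (4 − 1) = 0.47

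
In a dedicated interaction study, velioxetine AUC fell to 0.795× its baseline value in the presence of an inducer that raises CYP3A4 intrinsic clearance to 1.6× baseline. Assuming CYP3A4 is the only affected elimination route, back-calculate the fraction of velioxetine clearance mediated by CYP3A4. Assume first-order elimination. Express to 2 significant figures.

CL'/CL = 1 / 0.795 = 1.258
1.6·fm + (1 − fm) = 1.258
fm = (1.258 − 1) / (1.6 − 1) = 0.43

0.43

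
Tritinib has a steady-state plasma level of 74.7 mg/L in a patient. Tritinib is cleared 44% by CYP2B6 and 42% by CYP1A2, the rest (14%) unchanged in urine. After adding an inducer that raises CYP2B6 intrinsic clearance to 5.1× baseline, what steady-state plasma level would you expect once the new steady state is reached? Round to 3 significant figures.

The CYP2B6 pathway (44% of clearance) increases to 5.1× activity: 0.44 × 5.1 = 2.244.
CYP1A2 (42%) and the residual 14% are unaffected.
New clearance relative to baseline: 2.244 + 0.42 + 0.14 = 2.804.
With dosing unchanged, steady-state plasma level scales as 1/CL: 74.7 / 2.804 = 26.6 mg/L.

26.6 mg/L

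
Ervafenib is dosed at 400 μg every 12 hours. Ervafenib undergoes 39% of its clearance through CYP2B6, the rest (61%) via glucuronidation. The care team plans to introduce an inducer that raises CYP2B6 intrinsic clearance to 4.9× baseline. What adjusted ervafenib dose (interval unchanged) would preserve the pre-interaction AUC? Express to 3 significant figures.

1.01 × 10³ μg

The CYP2B6 pathway (39% of clearance) rises to 4.9× activity: 0.39 × 4.9 = 1.911.
Non-CYP routes (61%) are unchanged.
CL_new/CL_old = 1.911 + 0.61 = 2.521.
To maintain the same steady-state level, dose must scale with clearance: new dose = 400 × 2.521 = 1.01 × 10³ μg.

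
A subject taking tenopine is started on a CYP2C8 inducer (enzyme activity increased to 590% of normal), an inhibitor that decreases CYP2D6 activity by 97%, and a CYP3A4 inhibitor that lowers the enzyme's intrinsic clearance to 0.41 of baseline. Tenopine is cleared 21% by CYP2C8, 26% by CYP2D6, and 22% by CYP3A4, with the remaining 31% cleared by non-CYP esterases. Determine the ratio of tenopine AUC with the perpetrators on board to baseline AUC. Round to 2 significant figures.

The CYP2C8 pathway (21% of clearance) is boosted to 5.9× activity: 0.21 × 5.9 = 1.239.
The CYP2D6 pathway (26% of clearance) drops to 0.03× activity: 0.26 × 0.03 = 0.0078.
The CYP3A4 pathway (22% of clearance) drops to 0.41× activity: 0.22 × 0.41 = 0.0902.
Non-CYP routes (31%) are unchanged.
CL_new/CL_old = 1.239 + 0.0078 + 0.0902 + 0.31 = 1.647.
Because AUC varies inversely with clearance, the combined effect is 1 / 1.647 = 0.61.

0.61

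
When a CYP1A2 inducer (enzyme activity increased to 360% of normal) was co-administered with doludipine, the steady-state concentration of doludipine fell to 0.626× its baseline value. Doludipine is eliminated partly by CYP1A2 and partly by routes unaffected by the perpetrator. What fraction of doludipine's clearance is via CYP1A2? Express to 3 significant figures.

0.230

CL'/CL = 1 / 0.626 = 1.597
3.6·fm + (1 − fm) = 1.597
fm = (1.597 − 1) / (3.6 − 1) = 0.230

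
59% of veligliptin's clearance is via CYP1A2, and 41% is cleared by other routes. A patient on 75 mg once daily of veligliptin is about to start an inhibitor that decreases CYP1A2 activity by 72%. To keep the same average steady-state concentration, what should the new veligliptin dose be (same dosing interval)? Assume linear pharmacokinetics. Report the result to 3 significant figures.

43.1 mg

CYP1A2: 0.59 × 0.28 = 0.1652
Other: 0.41 (unchanged)
CL_new/CL_old = 0.1652 + 0.41 = 0.5752.
Exposure is unchanged when dose changes in proportion to clearance. New dose = 75 mg × 0.5752 = 43.1 mg.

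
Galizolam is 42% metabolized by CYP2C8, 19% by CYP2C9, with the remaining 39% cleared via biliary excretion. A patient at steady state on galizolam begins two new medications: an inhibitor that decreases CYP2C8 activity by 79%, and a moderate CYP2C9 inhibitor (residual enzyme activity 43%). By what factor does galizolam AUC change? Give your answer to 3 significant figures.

The CYP2C8 pathway (42% of clearance) drops to 0.21× activity: 0.42 × 0.21 = 0.0882.
The CYP2C9 pathway (19% of clearance) falls to 0.43× activity: 0.19 × 0.43 = 0.0817.
The remaining 39% of clearance is unaffected.
Relative clearance = 0.0882 + 0.0817 + 0.39 = 0.5599.
Net AUC ratio = 1 / 0.5599 = 1.79.

1.79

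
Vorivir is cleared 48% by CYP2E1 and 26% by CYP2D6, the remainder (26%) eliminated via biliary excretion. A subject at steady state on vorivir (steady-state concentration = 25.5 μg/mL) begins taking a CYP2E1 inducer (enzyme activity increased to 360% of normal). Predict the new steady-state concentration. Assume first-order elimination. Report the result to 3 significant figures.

11.3 μg/mL

CYP2E1: 0.48 × 3.6 = 1.728
CYP2D6: 0.26 (unchanged)
Other: 0.26 (unchanged)
Relative clearance = 1.728 + 0.26 + 0.26 = 2.248.
New steady-state concentration = baseline ÷ relative clearance = 25.5 / 2.248 = 11.3 μg/mL.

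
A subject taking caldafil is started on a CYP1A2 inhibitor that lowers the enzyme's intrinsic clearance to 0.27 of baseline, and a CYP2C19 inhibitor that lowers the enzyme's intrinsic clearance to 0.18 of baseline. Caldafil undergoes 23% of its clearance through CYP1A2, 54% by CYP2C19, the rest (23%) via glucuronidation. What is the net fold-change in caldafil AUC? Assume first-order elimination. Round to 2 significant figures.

2.6

The CYP1A2 pathway (23% of clearance) falls to 0.27× activity: 0.23 × 0.27 = 0.0621.
The CYP2C19 pathway (54% of clearance) is reduced to 0.18× activity: 0.54 × 0.18 = 0.0972.
Non-CYP routes (23%) are unchanged.
New clearance relative to baseline: 0.0621 + 0.0972 + 0.23 = 0.3893.
Because AUC varies inversely with clearance, the combined effect is 1 / 0.3893 = 2.6.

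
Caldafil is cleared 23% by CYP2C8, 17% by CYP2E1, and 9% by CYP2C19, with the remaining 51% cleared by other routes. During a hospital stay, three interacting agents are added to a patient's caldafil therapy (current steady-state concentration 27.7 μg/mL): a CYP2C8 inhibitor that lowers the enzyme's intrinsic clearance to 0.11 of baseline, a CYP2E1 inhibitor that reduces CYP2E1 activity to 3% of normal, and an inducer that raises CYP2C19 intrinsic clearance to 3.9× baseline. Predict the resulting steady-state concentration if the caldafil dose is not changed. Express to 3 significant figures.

31.1 μg/mL

The CYP2C8 pathway (23% of clearance) is reduced to 0.11× activity: 0.23 × 0.11 = 0.0253.
The CYP2E1 pathway (17% of clearance) is reduced to 0.03× activity: 0.17 × 0.03 = 0.0051.
The CYP2C19 pathway (9% of clearance) is boosted to 3.9× activity: 0.09 × 3.9 = 0.351.
Non-CYP routes (51%) are unchanged.
New clearance relative to baseline: 0.0253 + 0.0051 + 0.351 + 0.51 = 0.8914.
Dividing the baseline by the relative clearance: 27.7 / 0.8914 = 31.1 μg/mL.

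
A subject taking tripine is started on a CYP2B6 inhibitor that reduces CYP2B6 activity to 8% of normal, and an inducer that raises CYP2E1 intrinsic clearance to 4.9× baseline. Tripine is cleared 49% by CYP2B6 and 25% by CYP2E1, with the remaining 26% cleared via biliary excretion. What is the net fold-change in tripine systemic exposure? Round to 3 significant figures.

0.656

The CYP2B6 pathway (49% of clearance) is reduced to 0.08× activity: 0.49 × 0.08 = 0.0392.
The CYP2E1 pathway (25% of clearance) rises to 4.9× activity: 0.25 × 4.9 = 1.225.
The remaining 26% of clearance is unaffected.
New clearance relative to baseline: 0.0392 + 1.225 + 0.26 = 1.5242.
Systemic exposure ∝ 1/CL: fold-change = 1 / 1.5242 = 0.656.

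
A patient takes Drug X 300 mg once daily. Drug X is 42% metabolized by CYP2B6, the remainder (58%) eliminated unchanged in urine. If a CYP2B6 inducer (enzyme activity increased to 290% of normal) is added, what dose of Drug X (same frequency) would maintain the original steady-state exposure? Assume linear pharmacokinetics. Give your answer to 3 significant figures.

The CYP2B6 pathway (42% of clearance) is boosted to 2.9× activity: 0.42 × 2.9 = 1.218.
Non-CYP routes (58%) are unchanged.
Relative clearance = 1.218 + 0.58 = 1.798.
Exposure is unchanged when dose changes in proportion to clearance. New dose = 300 mg × 1.798 = 539 mg.

539 mg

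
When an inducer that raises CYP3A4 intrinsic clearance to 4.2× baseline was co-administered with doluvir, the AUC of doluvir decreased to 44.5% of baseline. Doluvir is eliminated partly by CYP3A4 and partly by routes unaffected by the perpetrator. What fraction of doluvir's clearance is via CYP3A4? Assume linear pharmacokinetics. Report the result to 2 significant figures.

Let x = fm,CYP3A4. Because AUC ∝ 1/CL, relative clearance rose to 1/0.445 = 2.247.
Only the CYP3A4 route changed, so 2.247 = x·4.2 + (1 − x), giving x = 0.39.

0.39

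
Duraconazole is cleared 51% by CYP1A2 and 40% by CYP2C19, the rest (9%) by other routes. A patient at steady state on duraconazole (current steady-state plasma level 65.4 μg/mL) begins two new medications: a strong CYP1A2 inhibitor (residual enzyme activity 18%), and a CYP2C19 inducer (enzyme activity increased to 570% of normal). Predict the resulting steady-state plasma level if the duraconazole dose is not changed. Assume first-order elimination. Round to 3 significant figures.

26.6 μg/mL

CYP1A2: 0.51 × 0.18 = 0.0918
CYP2C19: 0.4 × 5.7 = 2.28
Other: 0.09 (unchanged)
CL_new/CL_old = 0.0918 + 2.28 + 0.09 = 2.4618.
Dividing the baseline by the relative clearance: 65.4 / 2.4618 = 26.6 μg/mL.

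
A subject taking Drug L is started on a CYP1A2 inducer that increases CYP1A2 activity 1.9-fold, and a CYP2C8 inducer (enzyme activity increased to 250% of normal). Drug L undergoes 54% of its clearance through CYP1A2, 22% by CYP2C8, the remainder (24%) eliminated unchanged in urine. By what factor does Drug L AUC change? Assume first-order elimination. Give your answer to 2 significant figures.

The CYP1A2 pathway (54% of clearance) rises to 1.9× activity: 0.54 × 1.9 = 1.026.
The CYP2C8 pathway (22% of clearance) rises to 2.5× activity: 0.22 × 2.5 = 0.55.
The remaining 24% of clearance is unaffected.
New clearance relative to baseline: 1.026 + 0.55 + 0.24 = 1.816.
Net AUC ratio = 1 / 1.816 = 0.55.

0.55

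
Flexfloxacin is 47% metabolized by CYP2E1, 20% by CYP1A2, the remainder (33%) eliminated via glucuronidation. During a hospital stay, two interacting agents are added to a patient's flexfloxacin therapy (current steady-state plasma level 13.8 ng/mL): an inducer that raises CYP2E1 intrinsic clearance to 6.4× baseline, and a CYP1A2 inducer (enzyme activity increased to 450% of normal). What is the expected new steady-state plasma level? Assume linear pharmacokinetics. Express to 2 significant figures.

3.3 ng/mL

CYP2E1: 0.47 × 6.4 = 3.008
CYP1A2: 0.2 × 4.5 = 0.9
Other: 0.33 (unchanged)
CL_new/CL_old = 3.008 + 0.9 + 0.33 = 4.238.
Dividing the baseline by the relative clearance: 13.8 / 4.238 = 3.3 ng/mL.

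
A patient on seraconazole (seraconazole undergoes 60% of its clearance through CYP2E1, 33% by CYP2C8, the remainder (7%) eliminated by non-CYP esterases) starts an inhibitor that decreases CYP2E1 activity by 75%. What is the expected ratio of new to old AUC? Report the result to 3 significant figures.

1.82

The CYP2E1 pathway (60% of clearance) is reduced to 0.25× activity: 0.6 × 0.25 = 0.15.
CYP2C8 (33%) and the residual 7% are unaffected.
CL_new/CL_old = 0.15 + 0.33 + 0.07 = 0.55.
AUC ratio = CL_old/CL_new = 1 / 0.55 = 1.82.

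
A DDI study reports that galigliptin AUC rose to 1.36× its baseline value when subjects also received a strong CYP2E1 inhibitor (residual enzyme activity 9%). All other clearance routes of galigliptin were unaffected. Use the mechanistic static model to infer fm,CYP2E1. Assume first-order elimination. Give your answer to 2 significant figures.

Write x for the fraction cleared via CYP2E1. The observed AUC change means clearance fell to 1/1.36 = 0.7353 of baseline.
Only the CYP2E1 route changed, so 0.7353 = x·0.09 + (1 − x), giving x = 0.29.

0.29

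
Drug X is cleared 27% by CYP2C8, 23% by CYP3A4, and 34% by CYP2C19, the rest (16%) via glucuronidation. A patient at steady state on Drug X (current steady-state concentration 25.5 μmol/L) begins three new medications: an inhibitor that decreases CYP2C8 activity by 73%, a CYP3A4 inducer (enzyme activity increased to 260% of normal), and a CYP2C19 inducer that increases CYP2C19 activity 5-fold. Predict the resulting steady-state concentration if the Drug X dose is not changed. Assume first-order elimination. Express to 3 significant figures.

CYP2C8: 0.27 × 0.27 = 0.0729
CYP3A4: 0.23 × 2.6 = 0.598
CYP2C19: 0.34 × 5 = 1.7
Other: 0.16 (unchanged)
CL_new/CL_old = 0.0729 + 0.598 + 1.7 + 0.16 = 2.5309.
New steady-state concentration = 25.5 / 2.5309 = 10.1 μmol/L (concentration scales inversely with clearance).

10.1 μmol/L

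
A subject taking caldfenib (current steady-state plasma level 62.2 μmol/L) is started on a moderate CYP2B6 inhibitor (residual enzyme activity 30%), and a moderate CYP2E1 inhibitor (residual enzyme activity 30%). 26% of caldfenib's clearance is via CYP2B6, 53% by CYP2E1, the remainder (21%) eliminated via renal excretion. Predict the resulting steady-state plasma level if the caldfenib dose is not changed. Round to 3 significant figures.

139 μmol/L

The CYP2B6 pathway (26% of clearance) is reduced to 0.3× activity: 0.26 × 0.3 = 0.078.
The CYP2E1 pathway (53% of clearance) is reduced to 0.3× activity: 0.53 × 0.3 = 0.159.
Non-CYP routes (21%) are unchanged.
CL_new/CL_old = 0.078 + 0.159 + 0.21 = 0.447.
Dividing the baseline by the relative clearance: 62.2 / 0.447 = 139 μmol/L.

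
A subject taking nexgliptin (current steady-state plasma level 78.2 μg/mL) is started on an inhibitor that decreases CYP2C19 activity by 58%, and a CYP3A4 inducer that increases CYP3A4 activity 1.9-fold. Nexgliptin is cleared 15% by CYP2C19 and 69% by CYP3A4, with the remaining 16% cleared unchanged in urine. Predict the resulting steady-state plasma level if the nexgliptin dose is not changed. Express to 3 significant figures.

51.0 μg/mL

CYP2C19: 0.15 × 0.42 = 0.063
CYP3A4: 0.69 × 1.9 = 1.311
Other: 0.16 (unchanged)
New clearance relative to baseline: 0.063 + 1.311 + 0.16 = 1.534.
Steady-state plasma level ∝ 1/CL: new value = 78.2 / 1.534 = 51.0 μg/mL.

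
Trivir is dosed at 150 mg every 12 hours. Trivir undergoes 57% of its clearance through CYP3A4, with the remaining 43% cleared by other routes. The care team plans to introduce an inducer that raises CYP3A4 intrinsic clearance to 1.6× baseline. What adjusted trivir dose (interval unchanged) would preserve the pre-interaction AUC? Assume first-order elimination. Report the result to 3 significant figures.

The CYP3A4 pathway (57% of clearance) increases to 1.6× activity: 0.57 × 1.6 = 0.912.
Non-CYP routes (43%) are unchanged.
CL_new/CL_old = 0.912 + 0.43 = 1.342.
To maintain the same steady-state level, dose must scale with clearance: new dose = 150 × 1.342 = 201 mg.

201 mg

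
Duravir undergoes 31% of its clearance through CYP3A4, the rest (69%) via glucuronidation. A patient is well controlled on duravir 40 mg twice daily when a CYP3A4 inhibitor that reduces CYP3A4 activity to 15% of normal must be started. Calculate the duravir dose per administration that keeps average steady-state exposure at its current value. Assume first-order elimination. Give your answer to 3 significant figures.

29.5 mg

The CYP3A4 pathway (31% of clearance) falls to 0.15× activity: 0.31 × 0.15 = 0.0465.
Non-CYP routes (69%) are unchanged.
Relative clearance = 0.0465 + 0.69 = 0.7365.
Css,avg = (dose rate)/CL, so holding Css fixed requires dose ∝ CL: 40 × 0.7365 = 29.5 mg.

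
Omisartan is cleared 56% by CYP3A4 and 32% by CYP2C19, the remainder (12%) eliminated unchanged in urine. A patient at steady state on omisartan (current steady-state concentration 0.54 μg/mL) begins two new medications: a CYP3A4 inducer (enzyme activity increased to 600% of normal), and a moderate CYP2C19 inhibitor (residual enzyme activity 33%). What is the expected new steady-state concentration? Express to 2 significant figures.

0.15 μg/mL

The CYP3A4 pathway (56% of clearance) increases to 6× activity: 0.56 × 6 = 3.36.
The CYP2C19 pathway (32% of clearance) drops to 0.33× activity: 0.32 × 0.33 = 0.1056.
Non-CYP routes (12%) are unchanged.
Relative clearance = 3.36 + 0.1056 + 0.12 = 3.5856.
Dividing the baseline by the relative clearance: 0.54 / 3.5856 = 0.15 μg/mL.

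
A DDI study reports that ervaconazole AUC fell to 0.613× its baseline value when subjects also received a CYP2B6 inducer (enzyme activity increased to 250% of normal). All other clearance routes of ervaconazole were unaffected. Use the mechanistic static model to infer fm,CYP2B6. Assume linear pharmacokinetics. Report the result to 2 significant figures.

0.42

Let x = fm,CYP2B6. Because AUC ∝ 1/CL, relative clearance rose to 1/0.613 = 1.631.
Setting x·2.5 + (1 − x) = 1.631 and solving: x = (1.631 − 1)/(2.5 − 1) = 0.42.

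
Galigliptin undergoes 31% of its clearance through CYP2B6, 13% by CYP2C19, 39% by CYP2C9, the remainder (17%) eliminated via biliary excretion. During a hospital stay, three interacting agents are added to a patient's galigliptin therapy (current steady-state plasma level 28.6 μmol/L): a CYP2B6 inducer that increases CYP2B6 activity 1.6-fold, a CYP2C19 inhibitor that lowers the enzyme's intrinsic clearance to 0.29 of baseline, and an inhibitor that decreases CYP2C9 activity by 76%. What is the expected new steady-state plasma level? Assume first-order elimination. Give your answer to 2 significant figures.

36 μmol/L

CYP2B6: 0.31 × 1.6 = 0.496
CYP2C19: 0.13 × 0.29 = 0.0377
CYP2C9: 0.39 × 0.24 = 0.0936
Other: 0.17 (unchanged)
Relative clearance = 0.496 + 0.0377 + 0.0936 + 0.17 = 0.7973.
Steady-state plasma level ∝ 1/CL: new value = 28.6 / 0.7973 = 36 μmol/L.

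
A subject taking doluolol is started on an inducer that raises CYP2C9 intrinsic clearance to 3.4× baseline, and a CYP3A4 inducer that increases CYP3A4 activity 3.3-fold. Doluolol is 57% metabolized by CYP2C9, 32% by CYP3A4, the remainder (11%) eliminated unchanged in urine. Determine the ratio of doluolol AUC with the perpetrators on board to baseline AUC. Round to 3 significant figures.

The CYP2C9 pathway (57% of clearance) is boosted to 3.4× activity: 0.57 × 3.4 = 1.938.
The CYP3A4 pathway (32% of clearance) is boosted to 3.3× activity: 0.32 × 3.3 = 1.056.
The remaining 11% of clearance is unaffected.
Relative clearance = 1.938 + 1.056 + 0.11 = 3.104.
Net AUC ratio = 1 / 3.104 = 0.322.

0.322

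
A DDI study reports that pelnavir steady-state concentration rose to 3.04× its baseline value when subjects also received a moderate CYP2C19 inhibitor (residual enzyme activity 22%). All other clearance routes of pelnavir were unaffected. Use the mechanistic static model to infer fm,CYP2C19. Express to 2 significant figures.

0.86

Let fm be the CYP2C19 fraction. New clearance relative to baseline = fm × 0.22 + (1 − fm).
Steady-state concentration ratio = 1 / (new CL fraction), so new CL fraction = 1 / 3.04 = 0.3289.
fm × 0.22 + 1 − fm = 0.3289  ⇒  fm × (0.22 − 1) = −0.6711  ⇒  fm = 0.86.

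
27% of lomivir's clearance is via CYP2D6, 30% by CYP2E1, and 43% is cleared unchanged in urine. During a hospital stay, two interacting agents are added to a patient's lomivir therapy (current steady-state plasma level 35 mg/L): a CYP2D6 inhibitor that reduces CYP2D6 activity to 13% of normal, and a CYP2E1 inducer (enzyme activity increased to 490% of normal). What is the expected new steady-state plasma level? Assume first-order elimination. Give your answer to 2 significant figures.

18 mg/L

CYP2D6: 0.27 × 0.13 = 0.0351
CYP2E1: 0.3 × 4.9 = 1.47
Other: 0.43 (unchanged)
New clearance relative to baseline: 0.0351 + 1.47 + 0.43 = 1.9351.
New steady-state plasma level = 35 / 1.9351 = 18 mg/L (concentration scales inversely with clearance).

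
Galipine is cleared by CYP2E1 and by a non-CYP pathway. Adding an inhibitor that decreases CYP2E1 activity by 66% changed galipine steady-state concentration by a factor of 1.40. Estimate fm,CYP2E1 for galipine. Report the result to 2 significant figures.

0.43

Let x = fm,CYP2E1. Because steady-state concentration ∝ 1/CL, relative clearance fell to 1/1.40 = 0.7143.
Only the CYP2E1 route changed, so 0.7143 = x·0.34 + (1 − x), giving x = 0.43.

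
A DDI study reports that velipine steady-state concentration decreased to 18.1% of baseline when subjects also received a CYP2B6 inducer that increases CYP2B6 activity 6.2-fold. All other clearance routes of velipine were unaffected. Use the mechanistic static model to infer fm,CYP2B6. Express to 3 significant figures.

CL'/CL = 1 / 0.181 = 5.525
6.2·fm + (1 − fm) = 5.525
fm = (5.525 − 1) / (6.2 − 1) = 0.870

0.870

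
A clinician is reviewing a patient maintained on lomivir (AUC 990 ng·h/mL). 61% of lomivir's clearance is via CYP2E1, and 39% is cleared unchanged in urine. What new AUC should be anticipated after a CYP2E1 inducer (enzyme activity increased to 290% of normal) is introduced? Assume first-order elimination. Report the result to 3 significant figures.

The CYP2E1 pathway (61% of clearance) rises to 2.9× activity: 0.61 × 2.9 = 1.769.
Non-CYP routes (39%) are unchanged.
New clearance relative to baseline: 1.769 + 0.39 = 2.159.
AUC ∝ 1/CL, so new value = 990 / 2.159 = 459 ng·h/mL.

459 ng·h/mL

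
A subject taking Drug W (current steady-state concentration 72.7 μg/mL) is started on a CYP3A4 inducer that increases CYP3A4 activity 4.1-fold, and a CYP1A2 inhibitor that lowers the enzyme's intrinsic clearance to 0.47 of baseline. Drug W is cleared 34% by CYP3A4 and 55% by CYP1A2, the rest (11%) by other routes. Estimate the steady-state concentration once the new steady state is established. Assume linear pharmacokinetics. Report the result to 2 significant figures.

41 μg/mL

The CYP3A4 pathway (34% of clearance) increases to 4.1× activity: 0.34 × 4.1 = 1.394.
The CYP1A2 pathway (55% of clearance) is reduced to 0.47× activity: 0.55 × 0.47 = 0.2585.
Non-CYP routes (11%) are unchanged.
Relative clearance = 1.394 + 0.2585 + 0.11 = 1.7625.
New steady-state concentration = 72.7 / 1.7625 = 41 μg/mL (concentration scales inversely with clearance).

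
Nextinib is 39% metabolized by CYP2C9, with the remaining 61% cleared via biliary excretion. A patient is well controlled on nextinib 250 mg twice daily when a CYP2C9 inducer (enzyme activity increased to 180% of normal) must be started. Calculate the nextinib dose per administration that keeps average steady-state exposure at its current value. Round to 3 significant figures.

328 mg

The CYP2C9 pathway (39% of clearance) rises to 1.8× activity: 0.39 × 1.8 = 0.702.
The remaining 61% of clearance is unaffected.
Relative clearance = 0.702 + 0.61 = 1.312.
Exposure is unchanged when dose changes in proportion to clearance. New dose = 250 mg × 1.312 = 328 mg.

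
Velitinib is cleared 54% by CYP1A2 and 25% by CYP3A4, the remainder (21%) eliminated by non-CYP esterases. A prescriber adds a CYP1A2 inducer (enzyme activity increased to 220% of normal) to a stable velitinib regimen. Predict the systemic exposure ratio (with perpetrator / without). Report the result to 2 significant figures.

0.61

CYP1A2: 0.54 × 2.2 = 1.188
CYP3A4: 0.25 (unchanged)
Other: 0.21 (unchanged)
Relative clearance = 1.188 + 0.25 + 0.21 = 1.648.
Systemic exposure is inversely proportional to clearance, so the fold-change is 1 / 1.648 = 0.61.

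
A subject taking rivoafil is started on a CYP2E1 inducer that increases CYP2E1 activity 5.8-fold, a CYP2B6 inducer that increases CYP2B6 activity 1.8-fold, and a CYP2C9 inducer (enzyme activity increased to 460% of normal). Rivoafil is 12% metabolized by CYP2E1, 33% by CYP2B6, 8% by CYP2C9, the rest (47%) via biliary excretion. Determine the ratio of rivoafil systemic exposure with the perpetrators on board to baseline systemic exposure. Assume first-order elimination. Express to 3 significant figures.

The CYP2E1 pathway (12% of clearance) is boosted to 5.8× activity: 0.12 × 5.8 = 0.696.
The CYP2B6 pathway (33% of clearance) is boosted to 1.8× activity: 0.33 × 1.8 = 0.594.
The CYP2C9 pathway (8% of clearance) increases to 4.6× activity: 0.08 × 4.6 = 0.368.
The remaining 47% of clearance is unaffected.
Relative clearance = 0.696 + 0.594 + 0.368 + 0.47 = 2.128.
Systemic exposure ∝ 1/CL: fold-change = 1 / 2.128 = 0.470.

0.470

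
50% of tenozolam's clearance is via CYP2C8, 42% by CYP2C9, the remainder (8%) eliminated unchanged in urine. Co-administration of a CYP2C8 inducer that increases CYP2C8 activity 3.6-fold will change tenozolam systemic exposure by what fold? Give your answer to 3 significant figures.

The CYP2C8 pathway (50% of clearance) increases to 3.6× activity: 0.5 × 3.6 = 1.8.
CYP2C9 (42%) and the residual 8% are unaffected.
New clearance relative to baseline: 1.8 + 0.42 + 0.08 = 2.3.
Systemic exposure ratio = CL_old/CL_new = 1 / 2.3 = 0.435.

0.435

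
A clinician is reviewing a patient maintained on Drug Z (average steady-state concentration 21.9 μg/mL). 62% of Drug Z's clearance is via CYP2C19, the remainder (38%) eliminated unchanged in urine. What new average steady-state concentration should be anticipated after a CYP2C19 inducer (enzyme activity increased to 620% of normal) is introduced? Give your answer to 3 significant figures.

5.18 μg/mL

CYP2C19: 0.62 × 6.2 = 3.844
Other: 0.38 (unchanged)
New clearance relative to baseline: 3.844 + 0.38 = 4.224.
With dosing unchanged, average steady-state concentration scales as 1/CL: 21.9 / 4.224 = 5.18 μg/mL.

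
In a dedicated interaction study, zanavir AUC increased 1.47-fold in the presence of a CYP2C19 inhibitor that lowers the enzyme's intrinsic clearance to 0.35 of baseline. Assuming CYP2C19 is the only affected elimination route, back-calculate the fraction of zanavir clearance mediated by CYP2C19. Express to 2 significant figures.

CL'/CL = 1 / 1.47 = 0.6803
0.35·fm + (1 − fm) = 0.6803
fm = (0.6803 − 1) / (0.35 − 1) = 0.49

0.49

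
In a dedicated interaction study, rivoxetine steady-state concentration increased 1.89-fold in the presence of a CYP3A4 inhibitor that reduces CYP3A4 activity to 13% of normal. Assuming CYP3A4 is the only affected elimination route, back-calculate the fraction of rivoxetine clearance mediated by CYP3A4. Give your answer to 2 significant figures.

0.54

Write x for the fraction cleared via CYP3A4. The observed steady-state concentration change means clearance fell to 1/1.89 = 0.5291 of baseline.
Setting x·0.13 + (1 − x) = 0.5291 and solving: x = (0.5291 − 1)/(0.13 − 1) = 0.54.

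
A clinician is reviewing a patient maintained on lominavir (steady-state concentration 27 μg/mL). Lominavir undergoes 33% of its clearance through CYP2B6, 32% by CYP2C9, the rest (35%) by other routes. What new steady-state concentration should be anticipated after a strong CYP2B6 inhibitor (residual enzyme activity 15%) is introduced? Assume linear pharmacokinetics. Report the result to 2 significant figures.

CYP2B6: 0.33 × 0.15 = 0.0495
CYP2C9: 0.32 (unchanged)
Other: 0.35 (unchanged)
CL_new/CL_old = 0.0495 + 0.32 + 0.35 = 0.7195.
New steady-state concentration = baseline ÷ relative clearance = 27 / 0.7195 = 38 μg/mL.

38 μg/mL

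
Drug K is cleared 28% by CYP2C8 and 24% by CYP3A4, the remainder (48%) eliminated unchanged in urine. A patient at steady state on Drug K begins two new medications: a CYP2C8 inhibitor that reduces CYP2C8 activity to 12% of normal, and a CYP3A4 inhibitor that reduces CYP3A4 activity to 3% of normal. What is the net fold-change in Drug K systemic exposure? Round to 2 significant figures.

CYP2C8: 0.28 × 0.12 = 0.0336
CYP3A4: 0.24 × 0.03 = 0.0072
Other: 0.48 (unchanged)
New clearance relative to baseline: 0.0336 + 0.0072 + 0.48 = 0.5208.
Systemic exposure ∝ 1/CL: fold-change = 1 / 0.5208 = 1.9.

1.9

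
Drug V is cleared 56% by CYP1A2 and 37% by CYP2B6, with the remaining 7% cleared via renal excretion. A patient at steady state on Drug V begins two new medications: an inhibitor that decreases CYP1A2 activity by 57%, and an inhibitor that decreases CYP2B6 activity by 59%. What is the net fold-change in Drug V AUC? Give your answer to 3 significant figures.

2.16

The CYP1A2 pathway (56% of clearance) is reduced to 0.43× activity: 0.56 × 0.43 = 0.2408.
The CYP2B6 pathway (37% of clearance) is reduced to 0.41× activity: 0.37 × 0.41 = 0.1517.
Non-CYP routes (7%) are unchanged.
New clearance relative to baseline: 0.2408 + 0.1517 + 0.07 = 0.4625.
AUC ∝ 1/CL: fold-change = 1 / 0.4625 = 2.16.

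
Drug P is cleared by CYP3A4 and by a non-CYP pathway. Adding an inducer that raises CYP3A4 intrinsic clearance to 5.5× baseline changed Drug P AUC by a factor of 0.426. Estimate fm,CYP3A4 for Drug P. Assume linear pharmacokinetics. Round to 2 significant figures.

Call the CYP3A4 fraction fm. After the interaction, CL_new/CL_old = fm × 5.5 + (1 − fm).
AUC ratio = 1 / (new CL fraction), so new CL fraction = 1 / 0.426 = 2.347.
fm × 5.5 + 1 − fm = 2.347  ⇒  fm × (5.5 − 1) = 1.347  ⇒  fm = 0.30.

0.30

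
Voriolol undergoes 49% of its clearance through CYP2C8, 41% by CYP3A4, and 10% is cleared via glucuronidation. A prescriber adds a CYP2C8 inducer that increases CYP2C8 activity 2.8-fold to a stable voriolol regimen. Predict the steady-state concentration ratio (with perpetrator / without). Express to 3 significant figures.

CYP2C8: 0.49 × 2.8 = 1.372
CYP3A4: 0.41 (unchanged)
Other: 0.1 (unchanged)
CL_new/CL_old = 1.372 + 0.41 + 0.1 = 1.882.
Steady-state concentration ratio = CL_old/CL_new = 1 / 1.882 = 0.531.

0.531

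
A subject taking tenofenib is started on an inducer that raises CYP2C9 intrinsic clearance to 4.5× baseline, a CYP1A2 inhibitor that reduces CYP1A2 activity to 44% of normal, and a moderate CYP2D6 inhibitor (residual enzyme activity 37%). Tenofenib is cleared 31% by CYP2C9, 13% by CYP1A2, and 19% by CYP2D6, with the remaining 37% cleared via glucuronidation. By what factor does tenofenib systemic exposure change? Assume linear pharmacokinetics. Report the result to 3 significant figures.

0.528

The CYP2C9 pathway (31% of clearance) increases to 4.5× activity: 0.31 × 4.5 = 1.395.
The CYP1A2 pathway (13% of clearance) drops to 0.44× activity: 0.13 × 0.44 = 0.0572.
The CYP2D6 pathway (19% of clearance) falls to 0.37× activity: 0.19 × 0.37 = 0.0703.
The remaining 37% of clearance is unaffected.
New clearance relative to baseline: 1.395 + 0.0572 + 0.0703 + 0.37 = 1.8925.
Net systemic exposure ratio = 1 / 1.8925 = 0.528.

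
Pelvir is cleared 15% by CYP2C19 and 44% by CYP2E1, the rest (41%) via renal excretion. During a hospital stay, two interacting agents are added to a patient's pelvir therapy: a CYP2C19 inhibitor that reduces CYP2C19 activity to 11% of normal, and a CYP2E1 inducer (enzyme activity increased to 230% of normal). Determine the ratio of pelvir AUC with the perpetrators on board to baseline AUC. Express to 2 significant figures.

The CYP2C19 pathway (15% of clearance) falls to 0.11× activity: 0.15 × 0.11 = 0.0165.
The CYP2E1 pathway (44% of clearance) rises to 2.3× activity: 0.44 × 2.3 = 1.012.
Non-CYP routes (41%) are unchanged.
Relative clearance = 0.0165 + 1.012 + 0.41 = 1.4385.
AUC ∝ 1/CL: fold-change = 1 / 1.4385 = 0.70.

0.70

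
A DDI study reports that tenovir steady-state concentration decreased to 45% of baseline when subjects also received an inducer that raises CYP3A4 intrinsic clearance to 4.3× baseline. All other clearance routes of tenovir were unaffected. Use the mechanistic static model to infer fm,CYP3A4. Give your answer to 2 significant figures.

0.37

Call the CYP3A4 fraction fm. After the interaction, CL_new/CL_old = fm × 4.3 + (1 − fm).
Steady-state concentration ratio = 1 / (new CL fraction), so new CL fraction = 1 / 0.450 = 2.222.
fm × 4.3 + 1 − fm = 2.222  ⇒  fm × (4.3 − 1) = 1.222  ⇒  fm = 0.37.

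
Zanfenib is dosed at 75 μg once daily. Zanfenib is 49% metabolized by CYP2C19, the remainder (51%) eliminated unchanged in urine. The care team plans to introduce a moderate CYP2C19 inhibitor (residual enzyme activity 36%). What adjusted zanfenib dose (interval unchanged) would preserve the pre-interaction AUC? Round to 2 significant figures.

CYP2C19: 0.49 × 0.36 = 0.1764
Other: 0.51 (unchanged)
Relative clearance = 0.1764 + 0.51 = 0.6864.
Exposure is unchanged when dose changes in proportion to clearance. New dose = 75 μg × 0.6864 = 51 μg.

51 μg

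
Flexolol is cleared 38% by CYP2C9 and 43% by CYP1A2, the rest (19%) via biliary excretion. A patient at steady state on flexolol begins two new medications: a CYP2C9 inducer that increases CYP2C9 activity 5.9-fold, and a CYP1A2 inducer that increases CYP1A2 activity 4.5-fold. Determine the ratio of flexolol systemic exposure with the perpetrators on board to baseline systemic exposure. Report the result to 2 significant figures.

0.23

The CYP2C9 pathway (38% of clearance) rises to 5.9× activity: 0.38 × 5.9 = 2.242.
The CYP1A2 pathway (43% of clearance) increases to 4.5× activity: 0.43 × 4.5 = 1.935.
Non-CYP routes (19%) are unchanged.
CL_new/CL_old = 2.242 + 1.935 + 0.19 = 4.367.
Net systemic exposure ratio = 1 / 4.367 = 0.23.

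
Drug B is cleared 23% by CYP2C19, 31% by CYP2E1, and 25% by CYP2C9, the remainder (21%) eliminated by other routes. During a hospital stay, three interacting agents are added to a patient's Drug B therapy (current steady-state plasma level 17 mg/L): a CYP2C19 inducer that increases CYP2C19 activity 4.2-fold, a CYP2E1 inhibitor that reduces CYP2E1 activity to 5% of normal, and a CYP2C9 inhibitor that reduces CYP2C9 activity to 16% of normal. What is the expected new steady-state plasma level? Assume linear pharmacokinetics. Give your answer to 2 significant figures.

14 mg/L

The CYP2C19 pathway (23% of clearance) rises to 4.2× activity: 0.23 × 4.2 = 0.966.
The CYP2E1 pathway (31% of clearance) drops to 0.05× activity: 0.31 × 0.05 = 0.0155.
The CYP2C9 pathway (25% of clearance) drops to 0.16× activity: 0.25 × 0.16 = 0.04.
Non-CYP routes (21%) are unchanged.
New clearance relative to baseline: 0.966 + 0.0155 + 0.04 + 0.21 = 1.2315.
Steady-state plasma level ∝ 1/CL: new value = 17 / 1.2315 = 14 mg/L.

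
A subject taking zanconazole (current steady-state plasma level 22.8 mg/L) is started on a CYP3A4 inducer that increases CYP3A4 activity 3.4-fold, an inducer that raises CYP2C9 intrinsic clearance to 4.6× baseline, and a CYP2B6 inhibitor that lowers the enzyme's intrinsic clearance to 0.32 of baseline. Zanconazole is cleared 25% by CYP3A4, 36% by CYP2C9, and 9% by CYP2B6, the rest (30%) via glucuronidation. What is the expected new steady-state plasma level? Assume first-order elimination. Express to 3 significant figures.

8.04 mg/L

The CYP3A4 pathway (25% of clearance) is boosted to 3.4× activity: 0.25 × 3.4 = 0.85.
The CYP2C9 pathway (36% of clearance) increases to 4.6× activity: 0.36 × 4.6 = 1.656.
The CYP2B6 pathway (9% of clearance) falls to 0.32× activity: 0.09 × 0.32 = 0.0288.
The remaining 30% of clearance is unaffected.
New clearance relative to baseline: 0.85 + 1.656 + 0.0288 + 0.3 = 2.8348.
Dividing the baseline by the relative clearance: 22.8 / 2.8348 = 8.04 mg/L.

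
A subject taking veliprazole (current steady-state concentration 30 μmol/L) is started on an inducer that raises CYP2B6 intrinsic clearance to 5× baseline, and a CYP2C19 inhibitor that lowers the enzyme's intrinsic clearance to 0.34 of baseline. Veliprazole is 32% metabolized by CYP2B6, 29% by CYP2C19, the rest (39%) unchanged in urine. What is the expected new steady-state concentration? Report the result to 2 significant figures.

14 μmol/L

CYP2B6: 0.32 × 5 = 1.6
CYP2C19: 0.29 × 0.34 = 0.0986
Other: 0.39 (unchanged)
Relative clearance = 1.6 + 0.0986 + 0.39 = 2.0886.
Dividing the baseline by the relative clearance: 30 / 2.0886 = 14 μmol/L.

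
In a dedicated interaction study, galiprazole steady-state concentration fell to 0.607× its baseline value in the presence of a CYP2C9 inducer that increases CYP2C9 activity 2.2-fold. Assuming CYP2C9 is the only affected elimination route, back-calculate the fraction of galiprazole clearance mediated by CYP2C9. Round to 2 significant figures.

0.54

Write x for the fraction cleared via CYP2C9. The observed steady-state concentration change means clearance rose to 1/0.607 = 1.647 of baseline.
Only the CYP2C9 route changed, so 1.647 = x·2.2 + (1 − x), giving x = 0.54.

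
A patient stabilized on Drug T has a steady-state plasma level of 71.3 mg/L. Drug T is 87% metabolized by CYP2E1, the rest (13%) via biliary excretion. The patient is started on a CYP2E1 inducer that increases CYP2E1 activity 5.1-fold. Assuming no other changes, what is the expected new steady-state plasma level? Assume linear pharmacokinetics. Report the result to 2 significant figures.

16 mg/L

The CYP2E1 pathway (87% of clearance) is boosted to 5.1× activity: 0.87 × 5.1 = 4.437.
The remaining 13% of clearance is unaffected.
CL_new/CL_old = 4.437 + 0.13 = 4.567.
Steady-state plasma level ∝ 1/CL, so new value = 71.3 / 4.567 = 16 mg/L.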